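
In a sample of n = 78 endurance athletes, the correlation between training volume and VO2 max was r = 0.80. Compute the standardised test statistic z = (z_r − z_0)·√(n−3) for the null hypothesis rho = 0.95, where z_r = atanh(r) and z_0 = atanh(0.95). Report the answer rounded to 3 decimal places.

z_r = atanh(0.80) = 1.098612,  z_0 = atanh(0.95) = 1.831781
SE = 1/√(n−3) = 1/√75 = 0.115470
z = (z_r − z_0)/SE = (1.098612 − 1.831781) / 0.115470 = -0.733169 / 0.115470 = -6.349

-6.349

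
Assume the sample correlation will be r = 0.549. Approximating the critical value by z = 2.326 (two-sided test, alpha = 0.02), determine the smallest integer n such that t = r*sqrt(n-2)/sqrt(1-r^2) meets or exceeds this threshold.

15

Need r·√(n−2)/√(1−r²) ≥ 2.326
√(n−2) ≥ 2.326·√(1−0.301401) / 0.549 = 2.326·0.835822 / 0.549 = 3.5412
n−2 ≥ 12.5401  ⇒  n ≥ 14.5401
Smallest integer n = 15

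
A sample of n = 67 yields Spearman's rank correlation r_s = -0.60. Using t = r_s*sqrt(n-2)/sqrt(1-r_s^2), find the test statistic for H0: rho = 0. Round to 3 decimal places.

-6.047

t = r_s·√(n−2) / √(1−r_s²) with r_s = -0.60, n = 67
  = -0.60·√65 / √(1 − 0.3600)
  = -0.60·8.062258 / 0.800000
  = -4.837355 / 0.800000 = -6.047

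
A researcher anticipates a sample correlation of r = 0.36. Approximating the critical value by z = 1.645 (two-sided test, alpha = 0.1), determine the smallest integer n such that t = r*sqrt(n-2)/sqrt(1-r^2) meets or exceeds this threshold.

r√(n−2)/√(1−r²) ≥ 1.645  ⇔  n−2 ≥ (1.645)²·(1−r²)/r²
(1−r²)/r² = (1−0.1296)/0.1296 = 6.7160
n ≥ 2 + 2.706025·6.7160 = 2 + 18.1737 = 20.1737
⌈20.1737⌉ = 21

21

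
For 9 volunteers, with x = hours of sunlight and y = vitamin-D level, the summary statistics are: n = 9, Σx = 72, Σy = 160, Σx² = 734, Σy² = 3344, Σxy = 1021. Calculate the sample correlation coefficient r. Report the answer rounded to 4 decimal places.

-0.9219

S_xy = nΣxy − ΣxΣy = 9·1021 − 72·160 = 9189 − 11520 = -2331
S_xx = nΣx² − (Σx)² = 9·734 − 72² = 6606 − 5184 = 1422
S_yy = nΣy² − (Σy)² = 9·3344 − 160² = 30096 − 25600 = 4496
r = S_xy / √(S_xx·S_yy) = -2331 / √(1422·4496) = -2331 / √6393312 = -2331 / 2528.5000 = -0.9219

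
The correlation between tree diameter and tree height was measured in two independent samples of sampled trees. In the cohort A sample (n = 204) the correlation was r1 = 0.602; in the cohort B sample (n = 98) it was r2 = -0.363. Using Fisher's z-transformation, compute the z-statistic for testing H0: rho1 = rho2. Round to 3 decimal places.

Fisher z-transforms: z1 = atanh(0.602) = 0.696278, z2 = atanh(-0.363) = -0.380337; difference d = 1.076615
Var(d) = 1/201 + 1/95 = 0.0049751 + 0.0105263 = 0.0155014
z = d/√Var(d) = 1.076615 / √0.0155014 = 1.076615 / 0.124505 = 8.647

8.647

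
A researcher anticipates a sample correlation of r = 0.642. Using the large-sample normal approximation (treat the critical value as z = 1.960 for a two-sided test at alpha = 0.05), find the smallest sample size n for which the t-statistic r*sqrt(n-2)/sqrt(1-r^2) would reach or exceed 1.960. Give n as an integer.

8

Need r·√(n−2)/√(1−r²) ≥ 1.960
√(n−2) ≥ 1.960·√(1−0.412164) / 0.642 = 1.960·0.766705 / 0.642 = 2.3407
n−2 ≥ 5.4789  ⇒  n ≥ 7.4789
Smallest integer n = 8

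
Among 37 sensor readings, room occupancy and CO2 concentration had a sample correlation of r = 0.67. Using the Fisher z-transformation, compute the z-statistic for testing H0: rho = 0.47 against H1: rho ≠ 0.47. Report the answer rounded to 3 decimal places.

z_r = atanh(0.67) = 0.810743,  z_0 = atanh(0.47) = 0.510070
SE = 1/√(n−3) = 1/√34 = 0.171499
z = (z_r − z_0)/SE = (0.810743 − 0.510070) / 0.171499 = 0.300673 / 0.171499 = 1.753

1.753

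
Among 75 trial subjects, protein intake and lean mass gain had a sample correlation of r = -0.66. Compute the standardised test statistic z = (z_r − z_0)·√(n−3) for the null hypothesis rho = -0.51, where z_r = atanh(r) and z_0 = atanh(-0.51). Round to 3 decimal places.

-1.952

z_r = atanh(-0.66) = -0.792814,  z_0 = atanh(-0.51) = -0.562730
SE = 1/√(n−3) = 1/√72 = 0.117851
z = (z_r − z_0)/SE = (-0.792814 − (-0.562730)) / 0.117851 = -0.230084 / 0.117851 = -1.952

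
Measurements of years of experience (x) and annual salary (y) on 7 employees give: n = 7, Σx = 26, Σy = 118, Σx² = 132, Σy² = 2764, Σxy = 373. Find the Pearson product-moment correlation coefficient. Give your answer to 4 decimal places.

Numerator: nΣxy − (Σx)(Σy) = 7·373 − (26)(118) = -457
Denominator: √[(nΣx²−(Σx)²)(nΣy²−(Σy)²)]
  nΣx²−(Σx)² = 7·132 − 676 = 248;  nΣy²−(Σy)² = 7·2764 − 13924 = 5424
  √(248·5424) = √1345152 = 1159.8069
r = -457 / 1159.8069 = -0.3940

-0.3940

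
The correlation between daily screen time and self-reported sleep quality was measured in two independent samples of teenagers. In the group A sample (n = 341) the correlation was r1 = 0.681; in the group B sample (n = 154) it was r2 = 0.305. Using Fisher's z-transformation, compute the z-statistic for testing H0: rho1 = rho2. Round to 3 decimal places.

z1 = atanh(0.681) = 0.830977,  z2 = atanh(0.305) = 0.315023
SE = √(1/(n1−3) + 1/(n2−3)) = √(1/338 + 1/151) = √(0.0029586 + 0.0066225) = √0.0095811 = 0.097883
z = (z1 − z2)/SE = (0.830977 − 0.315023) / 0.097883 = 0.515954 / 0.097883 = 5.271

5.271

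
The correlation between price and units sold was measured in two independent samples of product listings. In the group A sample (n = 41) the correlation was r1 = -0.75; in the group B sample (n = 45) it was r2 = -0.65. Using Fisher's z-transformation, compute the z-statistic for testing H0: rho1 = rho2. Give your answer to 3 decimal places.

-0.883

z1 = atanh(-0.75) = -0.972955,  z2 = atanh(-0.65) = -0.775299
SE = √(1/(n1−3) + 1/(n2−3)) = √(1/38 + 1/42) = √(0.0263158 + 0.0238095) = √0.0501253 = 0.223887
z = (z1 − z2)/SE = (-0.972955 − (-0.775299)) / 0.223887 = -0.197656 / 0.223887 = -0.883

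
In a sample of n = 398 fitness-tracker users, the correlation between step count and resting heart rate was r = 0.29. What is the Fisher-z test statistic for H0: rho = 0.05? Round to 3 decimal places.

Fisher z: atanh(0.29) = 0.298566, atanh(0.05) = 0.050042
z = (z_r − z_0)·√(n−3) = (0.298566 − 0.050042)·√395 = 0.248524 · 19.874607 = 4.939

4.939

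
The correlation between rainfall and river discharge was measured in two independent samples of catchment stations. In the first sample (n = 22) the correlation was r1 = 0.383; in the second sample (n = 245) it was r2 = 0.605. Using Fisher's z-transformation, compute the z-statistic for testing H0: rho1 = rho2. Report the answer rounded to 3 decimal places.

-1.248

z1 = atanh(0.383) = 0.403571,  z2 = atanh(0.605) = 0.700997
SE = √(1/(n1−3) + 1/(n2−3)) = √(1/19 + 1/242) = √(0.0526316 + 0.0041322) = √0.0567638 = 0.238252
z = (z1 − z2)/SE = (0.403571 − 0.700997) / 0.238252 = -0.297426 / 0.238252 = -1.248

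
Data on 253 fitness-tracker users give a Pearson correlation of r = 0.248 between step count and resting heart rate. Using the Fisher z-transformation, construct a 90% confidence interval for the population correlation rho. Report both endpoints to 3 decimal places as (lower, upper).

z_r = atanh(0.248) = 0.253281;  SE = 1/√(n−3) = 1/√250 = 0.063246
z-limits: 0.253281 ± 1.645·0.063246 = 0.253281 ± 0.104040 = [0.149241, 0.357321]
ρ-limits: (tanh 0.149241, tanh 0.357321) = (0.148, 0.343)

(0.148, 0.343)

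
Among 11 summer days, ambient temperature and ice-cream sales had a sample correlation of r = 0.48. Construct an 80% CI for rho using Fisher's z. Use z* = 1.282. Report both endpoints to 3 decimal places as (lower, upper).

Fisher z: z_r = atanh(r) = ½·ln((1+0.48)/(1−0.48)) = 0.522984
SE(z) = 1/√(n−3) = 1/√8 = 0.353553
80% ⇒ z* = 1.282; margin = 1.282·0.353553 = 0.453255
CI on z-scale: (0.069729, 0.976239)
Back-transform: tanh(0.069729) = 0.069616, tanh(0.976239) = 0.751433

(0.070, 0.751)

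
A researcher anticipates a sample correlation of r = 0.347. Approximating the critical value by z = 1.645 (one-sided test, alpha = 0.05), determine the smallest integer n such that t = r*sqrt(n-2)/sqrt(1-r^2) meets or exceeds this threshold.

22

Need r·√(n−2)/√(1−r²) ≥ 1.645
√(n−2) ≥ 1.645·√(1−0.120409) / 0.347 = 1.645·0.937865 / 0.347 = 4.4461
n−2 ≥ 19.7678  ⇒  n ≥ 21.7678
Smallest integer n = 22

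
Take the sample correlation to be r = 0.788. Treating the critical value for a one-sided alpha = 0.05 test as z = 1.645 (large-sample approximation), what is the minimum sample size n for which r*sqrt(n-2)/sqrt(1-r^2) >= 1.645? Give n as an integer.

4

Need r·√(n−2)/√(1−r²) ≥ 1.645
√(n−2) ≥ 1.645·√(1−0.620944) / 0.788 = 1.645·0.615675 / 0.788 = 1.2853
n−2 ≥ 1.6520  ⇒  n ≥ 3.6520
Smallest integer n = 4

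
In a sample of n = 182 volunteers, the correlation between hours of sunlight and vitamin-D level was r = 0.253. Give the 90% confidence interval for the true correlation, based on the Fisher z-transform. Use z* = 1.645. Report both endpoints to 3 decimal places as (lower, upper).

z_r = atanh(0.253) = 0.258615;  SE = 1/√(n−3) = 1/√179 = 0.074744
z-limits: 0.258615 ± 1.645·0.074744 = 0.258615 ± 0.122954 = [0.135661, 0.381569]
ρ-limits: (tanh 0.135661, tanh 0.381569) = (0.135, 0.364)

(0.135, 0.364)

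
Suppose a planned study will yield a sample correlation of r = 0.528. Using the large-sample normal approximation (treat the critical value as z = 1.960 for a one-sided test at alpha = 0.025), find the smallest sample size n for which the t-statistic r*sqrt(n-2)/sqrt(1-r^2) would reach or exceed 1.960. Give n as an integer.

12

r√(n−2)/√(1−r²) ≥ 1.960  ⇔  n−2 ≥ (1.960)²·(1−r²)/r²
(1−r²)/r² = (1−0.278784)/0.278784 = 2.5870
n ≥ 2 + 3.8416·2.5870 = 2 + 9.9382 = 11.9382
⌈11.9382⌉ = 12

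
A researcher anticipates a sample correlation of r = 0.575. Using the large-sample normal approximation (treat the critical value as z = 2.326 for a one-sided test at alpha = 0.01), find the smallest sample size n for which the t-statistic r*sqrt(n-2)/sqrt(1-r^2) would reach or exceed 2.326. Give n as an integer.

Need r·√(n−2)/√(1−r²) ≥ 2.326
√(n−2) ≥ 2.326·√(1−0.330625) / 0.575 = 2.326·0.818153 / 0.575 = 3.3096
n−2 ≥ 10.9535  ⇒  n ≥ 12.9535
Smallest integer n = 13

13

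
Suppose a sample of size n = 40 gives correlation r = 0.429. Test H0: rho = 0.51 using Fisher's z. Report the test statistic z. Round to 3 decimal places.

-0.633

Fisher z: atanh(0.429) = 0.458670, atanh(0.51) = 0.562730
z = (z_r − z_0)·√(n−3) = (0.458670 − 0.562730)·√37 = -0.104060 · 6.082763 = -0.633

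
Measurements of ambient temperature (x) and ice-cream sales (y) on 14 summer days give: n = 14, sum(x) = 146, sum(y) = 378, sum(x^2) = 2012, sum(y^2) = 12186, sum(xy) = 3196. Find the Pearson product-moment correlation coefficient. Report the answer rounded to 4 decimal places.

Numerator: nΣxy − (Σx)(Σy) = 14·3196 − (146)(378) = -10444
Denominator: √[(nΣx²−(Σx)²)(nΣy²−(Σy)²)]
  nΣx²−(Σx)² = 14·2012 − 21316 = 6852;  nΣy²−(Σy)² = 14·12186 − 142884 = 27720
  √(6852·27720) = √189937440 = 13781.7793
r = -10444 / 13781.7793 = -0.7578

-0.7578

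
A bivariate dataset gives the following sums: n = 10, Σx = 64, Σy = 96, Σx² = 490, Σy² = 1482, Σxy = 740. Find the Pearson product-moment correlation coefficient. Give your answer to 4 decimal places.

0.5917

S_xy = nΣxy − ΣxΣy = 10·740 − 64·96 = 7400 − 6144 = 1256
S_xx = nΣx² − (Σx)² = 10·490 − 64² = 4900 − 4096 = 804
S_yy = nΣy² − (Σy)² = 10·1482 − 96² = 14820 − 9216 = 5604
r = S_xy / √(S_xx·S_yy) = 1256 / √(804·5604) = 1256 / √4505616 = 1256 / 2122.6436 = 0.5917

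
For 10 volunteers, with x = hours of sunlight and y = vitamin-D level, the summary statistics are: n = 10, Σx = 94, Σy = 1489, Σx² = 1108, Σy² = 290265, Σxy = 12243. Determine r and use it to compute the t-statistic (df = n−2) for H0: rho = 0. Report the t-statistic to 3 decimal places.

Numerator: nΣxy − (Σx)(Σy) = 10·12243 − (94)(1489) = -17536
Denominator: √[(nΣx²−(Σx)²)(nΣy²−(Σy)²)]
  nΣx²−(Σx)² = 10·1108 − 8836 = 2244;  nΣy²−(Σy)² = 10·290265 − 2217121 = 685529
  √(2244·685529) = √1538327076 = 39221.5129
r = -17536 / 39221.5129 = -0.4471
t = r·√(n−2)/√(1−r²) = -0.4471·√8 / √(1−0.199898) = -1.264590 / 0.894484 = -1.414

-1.414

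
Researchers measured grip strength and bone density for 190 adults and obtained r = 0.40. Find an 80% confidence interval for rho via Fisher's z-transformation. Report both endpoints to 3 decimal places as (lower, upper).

(0.318, 0.476)

Fisher z: z_r = atanh(r) = ½·ln((1+0.40)/(1−0.40)) = 0.423649
SE(z) = 1/√(n−3) = 1/√187 = 0.073127
80% ⇒ z* = 1.282; margin = 1.282·0.073127 = 0.093749
CI on z-scale: (0.329900, 0.517398)
Back-transform: tanh(0.329900) = 0.318431, tanh(0.517398) = 0.475689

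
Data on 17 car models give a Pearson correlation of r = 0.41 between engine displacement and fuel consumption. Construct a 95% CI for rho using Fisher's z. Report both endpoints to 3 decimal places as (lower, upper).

z_r = atanh(0.41) = 0.435611;  SE = 1/√(n−3) = 1/√14 = 0.267261
z-limits: 0.435611 ± 1.960·0.267261 = 0.435611 ± 0.523832 = [-0.088221, 0.959443]
ρ-limits: (tanh -0.088221, tanh 0.959443) = (-0.088, 0.744)

(-0.088, 0.744)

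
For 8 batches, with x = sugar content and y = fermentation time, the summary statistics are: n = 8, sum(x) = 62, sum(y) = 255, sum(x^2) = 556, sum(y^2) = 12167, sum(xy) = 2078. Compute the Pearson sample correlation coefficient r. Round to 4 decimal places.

0.1843

Numerator: nΣxy − (Σx)(Σy) = 8·2078 − (62)(255) = 814
Denominator: √[(nΣx²−(Σx)²)(nΣy²−(Σy)²)]
  nΣx²−(Σx)² = 8·556 − 3844 = 604;  nΣy²−(Σy)² = 8·12167 − 65025 = 32311
  √(604·32311) = √19515844 = 4417.6740
r = 814 / 4417.6740 = 0.1843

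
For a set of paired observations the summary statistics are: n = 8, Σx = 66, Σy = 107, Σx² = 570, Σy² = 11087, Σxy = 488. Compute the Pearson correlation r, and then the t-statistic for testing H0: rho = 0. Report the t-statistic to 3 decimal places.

Numerator: nΣxy − (Σx)(Σy) = 8·488 − (66)(107) = -3158
Denominator: √[(nΣx²−(Σx)²)(nΣy²−(Σy)²)]
  nΣx²−(Σx)² = 8·570 − 4356 = 204;  nΣy²−(Σy)² = 8·11087 − 11449 = 77247
  √(204·77247) = √15758388 = 3969.6836
r = -3158 / 3969.6836 = -0.7955
t = r·√(n−2)/√(1−r²) = -0.7955·√6 / √(1−0.632820) = -1.948569 / 0.605954 = -3.216

-3.216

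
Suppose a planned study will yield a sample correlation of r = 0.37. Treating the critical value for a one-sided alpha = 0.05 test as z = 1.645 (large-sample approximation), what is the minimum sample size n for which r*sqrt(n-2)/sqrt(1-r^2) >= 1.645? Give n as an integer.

20

r√(n−2)/√(1−r²) ≥ 1.645  ⇔  n−2 ≥ (1.645)²·(1−r²)/r²
(1−r²)/r² = (1−0.1369)/0.1369 = 6.3046
n ≥ 2 + 2.706025·6.3046 = 2 + 17.0604 = 19.0604
⌈19.0604⌉ = 20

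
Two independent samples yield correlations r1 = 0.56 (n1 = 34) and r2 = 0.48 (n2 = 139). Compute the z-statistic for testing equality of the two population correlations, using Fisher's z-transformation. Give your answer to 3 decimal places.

z1 = atanh(0.56) = 0.632833,  z2 = atanh(0.48) = 0.522984
SE = √(1/(n1−3) + 1/(n2−3)) = √(1/31 + 1/136) = √(0.0322581 + 0.0073529) = √0.0396110 = 0.199025
z = (z1 − z2)/SE = (0.632833 − 0.522984) / 0.199025 = 0.109849 / 0.199025 = 0.552

0.552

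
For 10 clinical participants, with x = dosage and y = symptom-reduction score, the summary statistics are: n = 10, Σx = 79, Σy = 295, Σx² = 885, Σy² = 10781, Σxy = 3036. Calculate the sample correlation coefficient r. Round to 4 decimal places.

Numerator: nΣxy − (Σx)(Σy) = 10·3036 − (79)(295) = 7055
Denominator: √[(nΣx²−(Σx)²)(nΣy²−(Σy)²)]
  nΣx²−(Σx)² = 10·885 − 6241 = 2609;  nΣy²−(Σy)² = 10·10781 − 87025 = 20785
  √(2609·20785) = √54228065 = 7363.9707
r = 7055 / 7363.9707 = 0.9580

0.9580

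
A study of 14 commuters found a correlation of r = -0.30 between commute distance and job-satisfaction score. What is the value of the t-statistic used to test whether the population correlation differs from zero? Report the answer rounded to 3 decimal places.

-1.089

1 − r² = 1 − 0.0900 = 0.9100;  √(1−r²) = 0.953939
√(n−2) = √12 = 3.464102
t = r·√(n−2)/√(1−r²) = -0.30 · 3.464102 / 0.953939 = -1.089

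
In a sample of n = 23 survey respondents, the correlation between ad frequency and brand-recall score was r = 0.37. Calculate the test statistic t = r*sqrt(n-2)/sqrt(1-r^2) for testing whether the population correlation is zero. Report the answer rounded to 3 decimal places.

1.825

t = r·√(n−2) / √(1−r²) with r = 0.37, n = 23
  = 0.37·√21 / √(1 − 0.1369)
  = 0.37·4.582576 / 0.929032
  = 1.695553 / 0.929032 = 1.825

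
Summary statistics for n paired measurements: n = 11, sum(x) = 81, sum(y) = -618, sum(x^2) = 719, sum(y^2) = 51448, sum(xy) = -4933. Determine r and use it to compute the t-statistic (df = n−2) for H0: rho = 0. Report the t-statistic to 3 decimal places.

Numerator: nΣxy − (Σx)(Σy) = 11·(-4933) − (81)(-618) = -4205
Denominator: √[(nΣx²−(Σx)²)(nΣy²−(Σy)²)]
  nΣx²−(Σx)² = 11·719 − 6561 = 1348;  nΣy²−(Σy)² = 11·51448 − 381924 = 184004
  √(1348·184004) = √248037392 = 15749.2029
r = -4205 / 15749.2029 = -0.2670
t = r·√(n−2)/√(1−r²) = -0.2670·√9 / √(1−0.071289) = -0.801000 / 0.963697 = -0.831

-0.831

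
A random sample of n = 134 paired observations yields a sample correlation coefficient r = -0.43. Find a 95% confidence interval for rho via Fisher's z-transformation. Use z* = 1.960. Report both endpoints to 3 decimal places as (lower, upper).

(-0.559, -0.281)

Fisher z: z_r = atanh(r) = ½·ln((1+(-0.43))/(1−(-0.43))) = -0.459897
SE(z) = 1/√(n−3) = 1/√131 = 0.087370
95% ⇒ z* = 1.960; margin = 1.960·0.087370 = 0.171245
CI on z-scale: (-0.631142, -0.288652)
Back-transform: tanh(-0.631142) = -0.558838, tanh(-0.288652) = -0.280894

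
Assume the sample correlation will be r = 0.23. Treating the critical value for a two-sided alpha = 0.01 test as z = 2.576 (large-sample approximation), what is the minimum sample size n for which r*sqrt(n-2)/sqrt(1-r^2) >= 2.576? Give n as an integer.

r√(n−2)/√(1−r²) ≥ 2.576  ⇔  n−2 ≥ (2.576)²·(1−r²)/r²
(1−r²)/r² = (1−0.0529)/0.0529 = 17.9036
n ≥ 2 + 6.635776·17.9036 = 2 + 118.8043 = 120.8043
⌈120.8043⌉ = 121

121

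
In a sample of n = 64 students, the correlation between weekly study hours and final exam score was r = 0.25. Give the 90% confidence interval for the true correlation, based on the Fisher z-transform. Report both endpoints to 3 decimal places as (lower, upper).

z_r = atanh(0.25) = 0.255413;  SE = 1/√(n−3) = 1/√61 = 0.128037
z-limits: 0.255413 ± 1.645·0.128037 = 0.255413 ± 0.210621 = [0.044792, 0.466034]
ρ-limits: (tanh 0.044792, tanh 0.466034) = (0.045, 0.435)

(0.045, 0.435)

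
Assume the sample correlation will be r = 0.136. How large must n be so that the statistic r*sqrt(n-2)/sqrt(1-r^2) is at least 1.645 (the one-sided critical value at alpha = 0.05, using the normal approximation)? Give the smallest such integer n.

146

r√(n−2)/√(1−r²) ≥ 1.645  ⇔  n−2 ≥ (1.645)²·(1−r²)/r²
(1−r²)/r² = (1−0.018496)/0.018496 = 53.0657
n ≥ 2 + 2.706025·53.0657 = 2 + 143.5971 = 145.5971
⌈145.5971⌉ = 146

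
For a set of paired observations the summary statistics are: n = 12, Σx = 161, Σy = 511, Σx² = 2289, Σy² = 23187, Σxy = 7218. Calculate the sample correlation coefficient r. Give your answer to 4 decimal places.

0.8442

Numerator: nΣxy − (Σx)(Σy) = 12·7218 − (161)(511) = 4345
Denominator: √[(nΣx²−(Σx)²)(nΣy²−(Σy)²)]
  nΣx²−(Σx)² = 12·2289 − 25921 = 1547;  nΣy²−(Σy)² = 12·23187 − 261121 = 17123
  √(1547·17123) = √26489281 = 5146.7738
r = 4345 / 5146.7738 = 0.8442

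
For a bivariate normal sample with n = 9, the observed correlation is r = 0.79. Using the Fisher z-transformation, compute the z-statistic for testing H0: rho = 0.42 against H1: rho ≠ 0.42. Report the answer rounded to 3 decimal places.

1.528

Fisher z: atanh(0.79) = 1.071432, atanh(0.42) = 0.447692
z = (z_r − z_0)·√(n−3) = (1.071432 − 0.447692)·√6 = 0.623740 · 2.449490 = 1.528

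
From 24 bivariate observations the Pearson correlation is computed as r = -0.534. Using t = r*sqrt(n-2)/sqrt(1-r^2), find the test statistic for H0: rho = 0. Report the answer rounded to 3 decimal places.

-2.962

1 − r² = 1 − 0.285156 = 0.714844;  √(1−r²) = 0.845484
√(n−2) = √22 = 4.690416
t = r·√(n−2)/√(1−r²) = -0.534 · 4.690416 / 0.845484 = -2.962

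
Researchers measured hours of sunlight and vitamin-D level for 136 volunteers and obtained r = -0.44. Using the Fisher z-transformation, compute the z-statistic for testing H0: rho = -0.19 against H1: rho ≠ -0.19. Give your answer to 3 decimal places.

-3.228

Fisher z: atanh(-0.44) = -0.472231, atanh(-0.19) = -0.192337
z = (z_r − z_0)·√(n−3) = (-0.472231 − (-0.192337))·√133 = -0.279894 · 11.532563 = -3.228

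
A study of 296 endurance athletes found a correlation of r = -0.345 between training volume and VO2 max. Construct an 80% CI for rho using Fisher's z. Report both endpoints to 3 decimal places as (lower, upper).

(-0.409, -0.277)

Fisher z: z_r = atanh(r) = ½·ln((1+(-0.345))/(1−(-0.345))) = -0.359757
SE(z) = 1/√(n−3) = 1/√293 = 0.058421
80% ⇒ z* = 1.282; margin = 1.282·0.058421 = 0.074896
CI on z-scale: (-0.434653, -0.284861)
Back-transform: tanh(-0.434653) = -0.409203, tanh(-0.284861) = -0.277398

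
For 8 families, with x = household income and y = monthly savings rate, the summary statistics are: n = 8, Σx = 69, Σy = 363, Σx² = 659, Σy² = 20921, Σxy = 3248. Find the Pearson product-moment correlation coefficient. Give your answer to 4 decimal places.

S_xy = nΣxy − ΣxΣy = 8·3248 − 69·363 = 25984 − 25047 = 937
S_xx = nΣx² − (Σx)² = 8·659 − 69² = 5272 − 4761 = 511
S_yy = nΣy² − (Σy)² = 8·20921 − 363² = 167368 − 131769 = 35599
r = S_xy / √(S_xx·S_yy) = 937 / √(511·35599) = 937 / √18191089 = 937 / 4265.1013 = 0.2197

0.2197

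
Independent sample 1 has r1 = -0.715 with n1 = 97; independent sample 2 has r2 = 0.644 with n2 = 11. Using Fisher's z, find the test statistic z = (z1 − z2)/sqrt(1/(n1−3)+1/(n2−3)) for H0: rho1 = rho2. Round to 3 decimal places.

-4.514

Fisher z-transforms: z1 = atanh(-0.715) = -0.897340, z2 = atanh(0.644) = 0.764978; difference d = -1.662318
Var(d) = 1/94 + 1/8 = 0.0106383 + 0.1250000 = 0.1356383
z = d/√Var(d) = -1.662318 / √0.1356383 = -1.662318 / 0.368291 = -4.514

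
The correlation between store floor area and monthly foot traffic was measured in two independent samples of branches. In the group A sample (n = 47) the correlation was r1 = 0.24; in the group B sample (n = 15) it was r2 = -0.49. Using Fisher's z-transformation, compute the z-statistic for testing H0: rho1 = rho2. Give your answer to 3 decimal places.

2.398

z1 = atanh(0.24) = 0.244774,  z2 = atanh(-0.49) = -0.536060
SE = √(1/(n1−3) + 1/(n2−3)) = √(1/44 + 1/12) = √(0.0227273 + 0.0833333) = √0.1060606 = 0.325669
z = (z1 − z2)/SE = (0.244774 − (-0.536060)) / 0.325669 = 0.780834 / 0.325669 = 2.398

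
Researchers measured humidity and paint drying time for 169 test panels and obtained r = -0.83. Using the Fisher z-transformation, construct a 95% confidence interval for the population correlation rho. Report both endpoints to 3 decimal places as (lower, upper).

z_r = atanh(-0.83) = -1.188136;  SE = 1/√(n−3) = 1/√166 = 0.077615
z-limits: -1.188136 ± 1.960·0.077615 = -1.188136 ± 0.152125 = [-1.340261, -1.036011]
ρ-limits: (tanh -1.340261, tanh -1.036011) = (-0.872, -0.776)

(-0.872, -0.776)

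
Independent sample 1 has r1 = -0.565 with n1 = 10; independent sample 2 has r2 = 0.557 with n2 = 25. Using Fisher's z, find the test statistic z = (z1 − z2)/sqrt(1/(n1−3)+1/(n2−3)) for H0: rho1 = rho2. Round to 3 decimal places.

-2.923

z1 = atanh(-0.565) = -0.640148,  z2 = atanh(0.557) = 0.628473
SE = √(1/(n1−3) + 1/(n2−3)) = √(1/7 + 1/22) = √(0.1428571 + 0.0454545) = √0.1883116 = 0.433949
z = (z1 − z2)/SE = (-0.640148 − 0.628473) / 0.433949 = -1.268621 / 0.433949 = -2.923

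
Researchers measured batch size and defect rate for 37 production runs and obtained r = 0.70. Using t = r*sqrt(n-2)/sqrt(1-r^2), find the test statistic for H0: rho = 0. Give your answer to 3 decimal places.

t = r·√(n−2) / √(1−r²) with r = 0.70, n = 37
  = 0.70·√35 / √(1 − 0.4900)
  = 0.70·5.916080 / 0.714143
  = 4.141256 / 0.714143 = 5.799

5.799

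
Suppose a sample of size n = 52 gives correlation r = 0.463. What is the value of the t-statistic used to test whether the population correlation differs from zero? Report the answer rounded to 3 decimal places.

1 − r² = 1 − 0.214369 = 0.785631;  √(1−r²) = 0.886358
√(n−2) = √50 = 7.071068
t = r·√(n−2)/√(1−r²) = 0.463 · 7.071068 / 0.886358 = 3.694

3.694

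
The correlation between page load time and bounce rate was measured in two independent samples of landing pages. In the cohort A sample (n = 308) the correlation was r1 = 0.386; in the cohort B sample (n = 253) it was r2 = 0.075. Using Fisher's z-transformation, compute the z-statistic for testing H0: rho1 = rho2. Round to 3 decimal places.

3.891

Fisher z-transforms: z1 = atanh(0.386) = 0.407091, z2 = atanh(0.075) = 0.075141; difference d = 0.331950
Var(d) = 1/305 + 1/250 = 0.0032787 + 0.0040000 = 0.0072787
z = d/√Var(d) = 0.331950 / √0.0072787 = 0.331950 / 0.085315 = 3.891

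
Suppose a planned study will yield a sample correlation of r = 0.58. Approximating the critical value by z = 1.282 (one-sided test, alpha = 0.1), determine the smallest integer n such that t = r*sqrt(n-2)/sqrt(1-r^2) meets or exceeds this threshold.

Need r·√(n−2)/√(1−r²) ≥ 1.282
√(n−2) ≥ 1.282·√(1−0.3364) / 0.58 = 1.282·0.814616 / 0.58 = 1.8006
n−2 ≥ 3.2422  ⇒  n ≥ 5.2422
Smallest integer n = 6

6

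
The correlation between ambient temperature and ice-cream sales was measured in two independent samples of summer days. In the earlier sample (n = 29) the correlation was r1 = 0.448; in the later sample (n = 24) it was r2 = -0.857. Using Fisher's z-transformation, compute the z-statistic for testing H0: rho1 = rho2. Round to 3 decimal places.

z1 = atanh(0.448) = 0.482195,  z2 = atanh(-0.857) = -1.281936
SE = √(1/(n1−3) + 1/(n2−3)) = √(1/26 + 1/21) = √(0.0384615 + 0.0476190) = √0.0860805 = 0.293395
z = (z1 − z2)/SE = (0.482195 − (-1.281936)) / 0.293395 = 1.764131 / 0.293395 = 6.013

6.013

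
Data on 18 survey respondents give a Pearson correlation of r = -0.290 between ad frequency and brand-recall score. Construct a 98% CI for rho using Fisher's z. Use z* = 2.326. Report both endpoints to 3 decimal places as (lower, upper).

(-0.716, 0.293)

Fisher z: z_r = atanh(r) = ½·ln((1+(-0.290))/(1−(-0.290))) = -0.298566
SE(z) = 1/√(n−3) = 1/√15 = 0.258199
98% ⇒ z* = 2.326; margin = 2.326·0.258199 = 0.600571
CI on z-scale: (-0.899137, 0.302005)
Back-transform: tanh(-0.899137) = -0.715877, tanh(0.302005) = 0.293146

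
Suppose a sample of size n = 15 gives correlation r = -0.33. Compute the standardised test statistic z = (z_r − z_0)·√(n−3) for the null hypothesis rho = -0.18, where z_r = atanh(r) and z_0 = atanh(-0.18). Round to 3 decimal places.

z_r = atanh(-0.33) = -0.342828,  z_0 = atanh(-0.18) = -0.181983
SE = 1/√(n−3) = 1/√12 = 0.288675
z = (z_r − z_0)/SE = (-0.342828 − (-0.181983)) / 0.288675 = -0.160845 / 0.288675 = -0.557

-0.557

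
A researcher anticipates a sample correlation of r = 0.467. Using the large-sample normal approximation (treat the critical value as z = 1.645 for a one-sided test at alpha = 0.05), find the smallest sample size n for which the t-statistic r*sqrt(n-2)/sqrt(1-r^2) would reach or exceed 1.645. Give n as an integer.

12

r√(n−2)/√(1−r²) ≥ 1.645  ⇔  n−2 ≥ (1.645)²·(1−r²)/r²
(1−r²)/r² = (1−0.218089)/0.218089 = 3.5853
n ≥ 2 + 2.706025·3.5853 = 2 + 9.7019 = 11.7019
⌈11.7019⌉ = 12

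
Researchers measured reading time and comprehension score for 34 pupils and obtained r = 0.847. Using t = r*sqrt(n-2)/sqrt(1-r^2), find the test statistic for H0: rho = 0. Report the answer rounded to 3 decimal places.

9.013

t = r·√(n−2) / √(1−r²) with r = 0.847, n = 34
  = 0.847·√32 / √(1 − 0.717409)
  = 0.847·5.656854 / 0.531593
  = 4.791355 / 0.531593 = 9.013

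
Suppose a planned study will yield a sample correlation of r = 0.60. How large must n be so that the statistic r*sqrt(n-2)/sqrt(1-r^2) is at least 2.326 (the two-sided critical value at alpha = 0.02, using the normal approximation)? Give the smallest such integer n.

r√(n−2)/√(1−r²) ≥ 2.326  ⇔  n−2 ≥ (2.326)²·(1−r²)/r²
(1−r²)/r² = (1−0.3600)/0.3600 = 1.7778
n ≥ 2 + 5.410276·1.7778 = 2 + 9.6184 = 11.6184
⌈11.6184⌉ = 12

12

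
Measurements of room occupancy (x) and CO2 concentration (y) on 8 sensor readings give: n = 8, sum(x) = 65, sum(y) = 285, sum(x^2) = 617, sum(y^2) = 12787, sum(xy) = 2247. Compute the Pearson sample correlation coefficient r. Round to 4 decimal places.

-0.1418

Numerator: nΣxy − (Σx)(Σy) = 8·2247 − (65)(285) = -549
Denominator: √[(nΣx²−(Σx)²)(nΣy²−(Σy)²)]
  nΣx²−(Σx)² = 8·617 − 4225 = 711;  nΣy²−(Σy)² = 8·12787 − 81225 = 21071
  √(711·21071) = √14981481 = 3870.5918
r = -549 / 3870.5918 = -0.1418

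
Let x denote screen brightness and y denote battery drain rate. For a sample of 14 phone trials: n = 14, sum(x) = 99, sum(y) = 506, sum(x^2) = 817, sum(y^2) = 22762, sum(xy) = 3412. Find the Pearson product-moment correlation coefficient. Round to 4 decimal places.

-0.2297

Numerator: nΣxy − (Σx)(Σy) = 14·3412 − (99)(506) = -2326
Denominator: √[(nΣx²−(Σx)²)(nΣy²−(Σy)²)]
  nΣx²−(Σx)² = 14·817 − 9801 = 1637;  nΣy²−(Σy)² = 14·22762 − 256036 = 62632
  √(1637·62632) = √102528584 = 10125.6399
r = -2326 / 10125.6399 = -0.2297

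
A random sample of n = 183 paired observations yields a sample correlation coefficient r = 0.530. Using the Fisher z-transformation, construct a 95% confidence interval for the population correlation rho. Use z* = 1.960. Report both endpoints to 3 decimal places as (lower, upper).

z_r = atanh(0.530) = 0.590145;  SE = 1/√(n−3) = 1/√180 = 0.074536
z-limits: 0.590145 ± 1.960·0.074536 = 0.590145 ± 0.146091 = [0.444054, 0.736236]
ρ-limits: (tanh 0.444054, tanh 0.736236) = (0.417, 0.627)

(0.417, 0.627)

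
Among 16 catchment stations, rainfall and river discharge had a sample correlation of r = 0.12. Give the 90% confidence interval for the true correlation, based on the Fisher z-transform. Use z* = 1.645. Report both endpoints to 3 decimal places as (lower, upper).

z_r = atanh(0.12) = 0.120581;  SE = 1/√(n−3) = 1/√13 = 0.277350
z-limits: 0.120581 ± 1.645·0.277350 = 0.120581 ± 0.456241 = [-0.335660, 0.576822]
ρ-limits: (tanh -0.335660, tanh 0.576822) = (-0.324, 0.520)

(-0.324, 0.520)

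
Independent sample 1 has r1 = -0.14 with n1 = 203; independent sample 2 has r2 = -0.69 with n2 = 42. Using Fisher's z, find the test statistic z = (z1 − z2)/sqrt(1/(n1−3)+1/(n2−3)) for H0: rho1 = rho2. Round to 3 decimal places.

4.039

z1 = atanh(-0.14) = -0.140926,  z2 = atanh(-0.69) = -0.847956
SE = √(1/(n1−3) + 1/(n2−3)) = √(1/200 + 1/39) = √(0.0050000 + 0.0256410) = √0.0306410 = 0.175046
z = (z1 − z2)/SE = (-0.140926 − (-0.847956)) / 0.175046 = 0.707030 / 0.175046 = 4.039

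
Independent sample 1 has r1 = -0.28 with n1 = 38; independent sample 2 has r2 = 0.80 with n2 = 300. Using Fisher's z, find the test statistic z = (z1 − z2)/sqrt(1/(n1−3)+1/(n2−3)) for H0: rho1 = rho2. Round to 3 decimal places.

z1 = atanh(-0.28) = -0.287682,  z2 = atanh(0.80) = 1.098612
SE = √(1/(n1−3) + 1/(n2−3)) = √(1/35 + 1/297) = √(0.0285714 + 0.0033670) = √0.0319384 = 0.178713
z = (z1 − z2)/SE = (-0.287682 − 1.098612) / 0.178713 = -1.386294 / 0.178713 = -7.757

-7.757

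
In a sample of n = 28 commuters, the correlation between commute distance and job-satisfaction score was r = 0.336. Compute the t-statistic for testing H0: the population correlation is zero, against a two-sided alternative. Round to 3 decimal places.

1.819

1 − r² = 1 − 0.112896 = 0.887104;  √(1−r²) = 0.941862
√(n−2) = √26 = 5.099020
t = r·√(n−2)/√(1−r²) = 0.336 · 5.099020 / 0.941862 = 1.819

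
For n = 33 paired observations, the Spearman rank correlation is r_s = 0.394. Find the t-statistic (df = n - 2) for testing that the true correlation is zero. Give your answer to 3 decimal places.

t = r_s·√(n−2) / √(1−r_s²) with r_s = 0.394, n = 33
  = 0.394·√31 / √(1 − 0.155236)
  = 0.394·5.567764 / 0.919110
  = 2.193699 / 0.919110 = 2.387

2.387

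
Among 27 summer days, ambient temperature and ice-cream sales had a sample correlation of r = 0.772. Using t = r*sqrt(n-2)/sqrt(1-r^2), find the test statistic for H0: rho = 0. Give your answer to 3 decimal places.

t = r·√(n−2) / √(1−r²) with r = 0.772, n = 27
  = 0.772·√25 / √(1 − 0.595984)
  = 0.772·5.000000 / 0.635623
  = 3.860000 / 0.635623 = 6.073

6.073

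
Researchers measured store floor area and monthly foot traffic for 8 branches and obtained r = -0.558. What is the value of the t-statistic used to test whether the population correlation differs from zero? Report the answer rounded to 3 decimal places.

-1.647

1 − r² = 1 − 0.311364 = 0.688636;  √(1−r²) = 0.829841
√(n−2) = √6 = 2.449490
t = r·√(n−2)/√(1−r²) = -0.558 · 2.449490 / 0.829841 = -1.647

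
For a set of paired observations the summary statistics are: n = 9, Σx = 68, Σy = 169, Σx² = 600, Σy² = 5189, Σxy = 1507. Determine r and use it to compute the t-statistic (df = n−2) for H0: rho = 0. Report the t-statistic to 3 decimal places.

1.751

S_xy = nΣxy − ΣxΣy = 9·1507 − 68·169 = 13563 − 11492 = 2071
S_xx = nΣx² − (Σx)² = 9·600 − 68² = 5400 − 4624 = 776
S_yy = nΣy² − (Σy)² = 9·5189 − 169² = 46701 − 28561 = 18140
r = S_xy / √(S_xx·S_yy) = 2071 / √(776·18140) = 2071 / √14076640 = 2071 / 3751.8849 = 0.5520
t = r·√(n−2)/√(1−r²) = 0.5520·√7 / √(1−0.304704) = 1.460455 / 0.833844 = 1.751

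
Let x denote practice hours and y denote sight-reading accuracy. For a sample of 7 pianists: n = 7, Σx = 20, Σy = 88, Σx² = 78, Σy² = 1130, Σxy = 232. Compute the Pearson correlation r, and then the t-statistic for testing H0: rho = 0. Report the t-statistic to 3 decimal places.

S_xy = nΣxy − ΣxΣy = 7·232 − 20·88 = 1624 − 1760 = -136
S_xx = nΣx² − (Σx)² = 7·78 − 20² = 546 − 400 = 146
S_yy = nΣy² − (Σy)² = 7·1130 − 88² = 7910 − 7744 = 166
r = S_xy / √(S_xx·S_yy) = -136 / √(146·166) = -136 / √24236 = -136 / 155.6792 = -0.8736
t = r·√(n−2)/√(1−r²) = -0.8736·√5 / √(1−0.763177) = -1.953429 / 0.486645 = -4.014

-4.014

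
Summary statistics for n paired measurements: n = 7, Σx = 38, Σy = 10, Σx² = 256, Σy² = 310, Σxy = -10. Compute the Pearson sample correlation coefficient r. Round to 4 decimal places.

Numerator: nΣxy − (Σx)(Σy) = 7·(-10) − (38)(10) = -450
Denominator: √[(nΣx²−(Σx)²)(nΣy²−(Σy)²)]
  nΣx²−(Σx)² = 7·256 − 1444 = 348;  nΣy²−(Σy)² = 7·310 − 100 = 2070
  √(348·2070) = √720360 = 848.7402
r = -450 / 848.7402 = -0.5302

-0.5302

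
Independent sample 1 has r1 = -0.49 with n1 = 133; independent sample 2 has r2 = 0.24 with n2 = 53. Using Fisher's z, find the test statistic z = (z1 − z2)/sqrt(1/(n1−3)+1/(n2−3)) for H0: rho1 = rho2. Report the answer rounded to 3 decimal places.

z1 = atanh(-0.49) = -0.536060,  z2 = atanh(0.24) = 0.244774
SE = √(1/(n1−3) + 1/(n2−3)) = √(1/130 + 1/50) = √(0.0076923 + 0.0200000) = √0.0276923 = 0.166410
z = (z1 − z2)/SE = (-0.536060 − 0.244774) / 0.166410 = -0.780834 / 0.166410 = -4.692

-4.692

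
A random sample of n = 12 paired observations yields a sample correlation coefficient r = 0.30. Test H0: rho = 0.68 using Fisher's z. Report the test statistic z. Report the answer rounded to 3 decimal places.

-1.559

Fisher z: atanh(0.30) = 0.309520, atanh(0.68) = 0.829114
z = (z_r − z_0)·√(n−3) = (0.309520 − 0.829114)·√9 = -0.519594 · 3.000000 = -1.559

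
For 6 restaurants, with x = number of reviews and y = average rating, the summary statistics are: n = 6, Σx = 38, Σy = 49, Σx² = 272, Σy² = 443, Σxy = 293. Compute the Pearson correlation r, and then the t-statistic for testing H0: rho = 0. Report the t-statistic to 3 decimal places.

-1.074

Numerator: nΣxy − (Σx)(Σy) = 6·293 − (38)(49) = -104
Denominator: √[(nΣx²−(Σx)²)(nΣy²−(Σy)²)]
  nΣx²−(Σx)² = 6·272 − 1444 = 188;  nΣy²−(Σy)² = 6·443 − 2401 = 257
  √(188·257) = √48316 = 219.8090
r = -104 / 219.8090 = -0.4731
t = r·√(n−2)/√(1−r²) = -0.4731·√4 / √(1−0.223824) = -0.946200 / 0.881009 = -1.074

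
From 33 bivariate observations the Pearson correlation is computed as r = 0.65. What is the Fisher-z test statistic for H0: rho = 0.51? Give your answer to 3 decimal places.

1.164

Fisher z: atanh(0.65) = 0.775299, atanh(0.51) = 0.562730
z = (z_r − z_0)·√(n−3) = (0.775299 − 0.562730)·√30 = 0.212569 · 5.477226 = 1.164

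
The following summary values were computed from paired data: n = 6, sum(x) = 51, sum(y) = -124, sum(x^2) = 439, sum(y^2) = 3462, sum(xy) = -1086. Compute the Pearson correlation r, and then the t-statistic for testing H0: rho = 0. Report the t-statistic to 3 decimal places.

Numerator: nΣxy − (Σx)(Σy) = 6·(-1086) − (51)(-124) = -192
Denominator: √[(nΣx²−(Σx)²)(nΣy²−(Σy)²)]
  nΣx²−(Σx)² = 6·439 − 2601 = 33;  nΣy²−(Σy)² = 6·3462 − 15376 = 5396
  √(33·5396) = √178068 = 421.9810
r = -192 / 421.9810 = -0.4550
t = r·√(n−2)/√(1−r²) = -0.4550·√4 / √(1−0.207025) = -0.910000 / 0.890491 = -1.022

-1.022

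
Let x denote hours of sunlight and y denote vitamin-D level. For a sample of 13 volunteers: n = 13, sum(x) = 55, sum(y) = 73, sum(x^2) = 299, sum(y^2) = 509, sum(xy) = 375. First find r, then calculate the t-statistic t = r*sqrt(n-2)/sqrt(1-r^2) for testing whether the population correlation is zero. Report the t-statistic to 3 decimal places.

Numerator: nΣxy − (Σx)(Σy) = 13·375 − (55)(73) = 860
Denominator: √[(nΣx²−(Σx)²)(nΣy²−(Σy)²)]
  nΣx²−(Σx)² = 13·299 − 3025 = 862;  nΣy²−(Σy)² = 13·509 − 5329 = 1288
  √(862·1288) = √1110256 = 1053.6869
r = 860 / 1053.6869 = 0.8162
t = r·√(n−2)/√(1−r²) = 0.8162·√11 / √(1−0.666182) = 2.707029 / 0.577770 = 4.685

4.685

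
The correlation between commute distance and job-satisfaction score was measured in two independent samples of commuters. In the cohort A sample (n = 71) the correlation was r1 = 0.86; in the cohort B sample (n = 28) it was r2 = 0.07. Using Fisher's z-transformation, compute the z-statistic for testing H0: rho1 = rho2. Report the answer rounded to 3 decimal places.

Fisher z-transforms: z1 = atanh(0.86) = 1.293345, z2 = atanh(0.07) = 0.070115; difference d = 1.223230
Var(d) = 1/68 + 1/25 = 0.0147059 + 0.0400000 = 0.0547059
z = d/√Var(d) = 1.223230 / √0.0547059 = 1.223230 / 0.233893 = 5.230

5.230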